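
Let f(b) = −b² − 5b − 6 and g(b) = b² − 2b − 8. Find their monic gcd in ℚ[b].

b + 2

Euclidean algorithm in ℚ[b]:
  −b² − 5b − 6 = (−1)(b² − 2b − 8) + (−7b − 14)
  b² − 2b − 8 = (−(1/7)b + 4/7)(−7b − 14) + (0)
Last nonzero remainder: −7b − 14. Dividing through by −7 gives the monic gcd b + 2.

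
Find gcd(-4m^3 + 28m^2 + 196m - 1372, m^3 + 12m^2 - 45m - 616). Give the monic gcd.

m - 7

Apply the Euclidean algorithm:
  -4m^3 + 28m^2 + 196m - 1372 = (-4)(m^3 + 12m^2 - 45m - 616) + (76m^2 + 16m - 3836)
  m^3 + 12m^2 - 45m - 616 = ((1/76)m + 56/361)(76m^2 + 16m - 3836) + ((1080/361)m - 7560/361)
  76m^2 + 16m - 3836 = ((6859/270)m + 49457/270)((1080/361)m - 7560/361) + (0)
Last nonzero remainder: (1080/361)m - 7560/361. Dividing through by 1080/361 gives the monic gcd m - 7.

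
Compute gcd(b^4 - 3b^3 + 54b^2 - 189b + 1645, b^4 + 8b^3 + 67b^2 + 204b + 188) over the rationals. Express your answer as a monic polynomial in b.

Repeated division with remainder:
  b^4 - 3b^3 + 54b^2 - 189b + 1645 = (b^4 + 8b^3 + 67b^2 + 204b + 188) + (-11b^3 - 13b^2 - 393b + 1457)
  b^4 + 8b^3 + 67b^2 + 204b + 188 = (-(1/11)b - 75/121)(-11b^3 - 13b^2 - 393b + 1457) + ((2809/121)b^2 + (11236/121)b + 132023/121)
  -11b^3 - 13b^2 - 393b + 1457 = (-(1331/2809)b + 3751/2809)((2809/121)b^2 + (11236/121)b + 132023/121) + (0)
Last nonzero remainder: (2809/121)b^2 + (11236/121)b + 132023/121. Dividing through by 2809/121 gives the monic gcd b^2 + 4b + 47.

b^2 + 4b + 47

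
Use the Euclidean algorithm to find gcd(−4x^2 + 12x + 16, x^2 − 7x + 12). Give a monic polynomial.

x − 4

Repeated division with remainder:
  −4x^2 + 12x + 16 = (−4)(x^2 − 7x + 12) + (−16x + 64)
  x^2 − 7x + 12 = (−(1/16)x + 3/16)(−16x + 64) + (0)
Last nonzero remainder: −16x + 64. Dividing through by −16 gives the monic gcd x − 4.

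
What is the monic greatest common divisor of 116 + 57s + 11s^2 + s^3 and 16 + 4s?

Euclidean algorithm in ℚ[s]:
  s^3 + 11s^2 + 57s + 116 = ((1/4)s^2 + (7/4)s + 29/4)(4s + 16) + (0)
Last nonzero remainder: 4s + 16. Dividing through by 4 gives the monic gcd s + 4.

4 + s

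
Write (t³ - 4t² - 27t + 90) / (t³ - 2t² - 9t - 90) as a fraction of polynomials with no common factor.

Apply the Euclidean algorithm:
  t³ - 4t² - 27t + 90 = (t³ - 2t² - 9t - 90) + (-2t² - 18t + 180)
  t³ - 2t² - 9t - 90 = (-(1/2)t + 11/2)(-2t² - 18t + 180) + (180t - 1080)
  -2t² - 18t + 180 = (-(1/90)t - 1/6)(180t - 1080) + (0)
Last nonzero remainder: 180t - 1080. Dividing through by 180 gives the monic gcd t - 6.
Cancel t - 6 from numerator and denominator to get the reduced form.

(t² + 2t - 15)/(t² + 4t + 15)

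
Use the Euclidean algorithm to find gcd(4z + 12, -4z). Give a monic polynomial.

1

Euclidean algorithm in ℚ[z]:
  4z + 12 = (-1)(-4z) + (12)
  -4z = (-(1/3)z)(12) + (0)
The last nonzero remainder is the constant 12, so the polynomials are coprime and gcd = 1.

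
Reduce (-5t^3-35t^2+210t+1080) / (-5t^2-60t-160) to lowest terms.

Euclidean algorithm in ℚ[t]:
  -5t^3-35t^2+210t+1080 = (t-5)(-5t^2-60t-160) + (70t+280)
  -5t^2-60t-160 = (-(1/14)t-4/7)(70t+280) + (0)
Last nonzero remainder: 70t+280. Dividing through by 70 gives the monic gcd t+4.
Cancel t+4 from numerator and denominator to get the reduced form.

(t^2+3t-54)/(t+8)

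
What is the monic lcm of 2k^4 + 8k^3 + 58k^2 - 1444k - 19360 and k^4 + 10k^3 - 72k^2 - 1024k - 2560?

k^6 + 16k^5 + 109k^4 - 246k^3 - 17416k^2 - 139264k - 309760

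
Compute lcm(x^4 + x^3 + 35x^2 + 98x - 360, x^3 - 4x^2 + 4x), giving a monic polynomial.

Repeated division with remainder:
  x^4 + x^3 + 35x^2 + 98x - 360 = (x + 5)(x^3 - 4x^2 + 4x) + (51x^2 + 78x - 360)
  x^3 - 4x^2 + 4x = ((1/51)x - 94/867)(51x^2 + 78x - 360) + ((5640/289)x - 11280/289)
  51x^2 + 78x - 360 = ((4913/1880)x + 867/94)((5640/289)x - 11280/289) + (0)
Last nonzero remainder: (5640/289)x - 11280/289. Dividing through by 5640/289 gives the monic gcd x - 2.
Then lcm(f, g) = f·g / gcd(f, g); expanding and making the result monic gives the answer.

x^6 - x^5 + 33x^4 + 28x^3 - 556x^2 + 720x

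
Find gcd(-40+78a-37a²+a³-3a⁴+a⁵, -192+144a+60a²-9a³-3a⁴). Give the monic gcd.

4-5a+a²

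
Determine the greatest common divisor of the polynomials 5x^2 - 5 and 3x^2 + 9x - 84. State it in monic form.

By polynomial division,
  5x^2 - 5 = (5/3)(3x^2 + 9x - 84) + (-15x + 135)
  3x^2 + 9x - 84 = (-(1/5)x - 12/5)(-15x + 135) + (240)
  -15x + 135 = (-(1/16)x + 9/16)(240) + (0)
The last nonzero remainder is the constant 240, so the polynomials are coprime and gcd = 1.

1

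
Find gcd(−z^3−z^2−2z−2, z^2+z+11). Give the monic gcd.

Euclidean algorithm in ℚ[z]:
  −z^3−z^2−2z−2 = (−z)(z^2+z+11) + (9z−2)
  z^2+z+11 = ((1/9)z+11/81)(9z−2) + (913/81)
  9z−2 = ((729/913)z−162/913)(913/81) + (0)
The last nonzero remainder is the constant 913/81, so the polynomials are coprime and gcd = 1.

1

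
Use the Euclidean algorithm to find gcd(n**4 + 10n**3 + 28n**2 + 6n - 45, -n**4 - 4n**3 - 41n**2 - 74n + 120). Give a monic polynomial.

n**2 + 2n - 3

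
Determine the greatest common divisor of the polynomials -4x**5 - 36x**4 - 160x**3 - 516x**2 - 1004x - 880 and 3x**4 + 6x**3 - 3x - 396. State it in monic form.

x**3 + 5x**2 + 15x + 44

Apply the Euclidean algorithm:
  -4x**5 - 36x**4 - 160x**3 - 516x**2 - 1004x - 880 = (-(4/3)x - 28/3)(3x**4 + 6x**3 - 3x - 396) + (-104x**3 - 520x**2 - 1560x - 4576)
  3x**4 + 6x**3 - 3x - 396 = (-(3/104)x + 9/104)(-104x**3 - 520x**2 - 1560x - 4576) + (0)
Last nonzero remainder: -104x**3 - 520x**2 - 1560x - 4576. Dividing through by -104 gives the monic gcd x**3 + 5x**2 + 15x + 44.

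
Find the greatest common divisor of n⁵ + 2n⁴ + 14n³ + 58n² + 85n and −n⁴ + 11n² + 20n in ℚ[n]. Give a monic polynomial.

n³ + 4n² + 5n

Repeated division with remainder:
  n⁵ + 2n⁴ + 14n³ + 58n² + 85n = (−n − 2)(−n⁴ + 11n² + 20n) + (25n³ + 100n² + 125n)
  −n⁴ + 11n² + 20n = (−(1/25)n + 4/25)(25n³ + 100n² + 125n) + (0)
Last nonzero remainder: 25n³ + 100n² + 125n. Dividing through by 25 gives the monic gcd n³ + 4n² + 5n.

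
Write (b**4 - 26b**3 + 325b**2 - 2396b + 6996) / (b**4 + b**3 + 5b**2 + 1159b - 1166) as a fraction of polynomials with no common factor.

(b**2 - 17b + 66)/(b**2 + 10b - 11)

Euclidean algorithm in ℚ[b]:
  b**4 - 26b**3 + 325b**2 - 2396b + 6996 = (b**4 + b**3 + 5b**2 + 1159b - 1166) + (-27b**3 + 320b**2 - 3555b + 8162)
  b**4 + b**3 + 5b**2 + 1159b - 1166 = (-(1/27)b - 347/729)(-27b**3 + 320b**2 - 3555b + 8162) + ((18700/729)b**2 - (18700/81)b + 1982200/729)
  -27b**3 + 320b**2 - 3555b + 8162 = (-(19683/18700)b + 5103/1700)((18700/729)b**2 - (18700/81)b + 1982200/729) + (0)
Last nonzero remainder: (18700/729)b**2 - (18700/81)b + 1982200/729. Dividing through by 18700/729 gives the monic gcd b**2 - 9b + 106.
Cancel b**2 - 9b + 106 from numerator and denominator to get the reduced form.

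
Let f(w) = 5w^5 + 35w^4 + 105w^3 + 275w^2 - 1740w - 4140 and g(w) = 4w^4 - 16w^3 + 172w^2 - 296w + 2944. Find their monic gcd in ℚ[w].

Repeated division with remainder:
  5w^5 + 35w^4 + 105w^3 + 275w^2 - 1740w - 4140 = ((5/4)w + 55/4)(4w^4 - 16w^3 + 172w^2 - 296w + 2944) + (110w^3 - 1720w^2 - 1350w - 44620)
  4w^4 - 16w^3 + 172w^2 - 296w + 2944 = ((2/55)w + 256/605)(110w^3 - 1720w^2 - 1350w - 44620) + ((114816/121)w^2 + (229632/121)w + 2640768/121)
  110w^3 - 1720w^2 - 1350w - 44620 = ((6655/57408)w - 58685/28704)((114816/121)w^2 + (229632/121)w + 2640768/121) + (0)
Last nonzero remainder: (114816/121)w^2 + (229632/121)w + 2640768/121. Dividing through by 114816/121 gives the monic gcd w^2 + 2w + 23.

w^2 + 2w + 23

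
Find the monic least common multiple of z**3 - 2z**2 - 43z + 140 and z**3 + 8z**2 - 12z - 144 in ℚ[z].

z**5 + 10z**4 - 31z**3 - 448z**2 + 132z + 5040

Repeated division with remainder:
  z**3 - 2z**2 - 43z + 140 = (z**3 + 8z**2 - 12z - 144) + (-10z**2 - 31z + 284)
  z**3 + 8z**2 - 12z - 144 = (-(1/10)z - 49/100)(-10z**2 - 31z + 284) + ((121/100)z - 121/25)
  -10z**2 - 31z + 284 = (-(1000/121)z - 7100/121)((121/100)z - 121/25) + (0)
Last nonzero remainder: (121/100)z - 121/25. Dividing through by 121/100 gives the monic gcd z - 4.
Then lcm(f, g) = f·g / gcd(f, g); expanding and making the result monic gives the answer.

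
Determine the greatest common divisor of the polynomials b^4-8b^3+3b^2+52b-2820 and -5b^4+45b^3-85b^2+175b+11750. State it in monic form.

b^3-14b^2+87b-470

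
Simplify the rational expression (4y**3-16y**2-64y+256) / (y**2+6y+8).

Repeated division with remainder:
  4y**3-16y**2-64y+256 = (4y-40)(y**2+6y+8) + (144y+576)
  y**2+6y+8 = ((1/144)y+1/72)(144y+576) + (0)
Last nonzero remainder: 144y+576. Dividing through by 144 gives the monic gcd y+4.
Cancel y+4 from numerator and denominator to get the reduced form.

(4y**2-32y+64)/(y+2)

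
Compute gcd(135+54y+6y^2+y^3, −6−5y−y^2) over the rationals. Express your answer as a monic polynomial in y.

3+y

Apply the Euclidean algorithm:
  y^3+6y^2+54y+135 = (−y−1)(−y^2−5y−6) + (43y+129)
  −y^2−5y−6 = (−(1/43)y−2/43)(43y+129) + (0)
Last nonzero remainder: 43y+129. Dividing through by 43 gives the monic gcd y+3.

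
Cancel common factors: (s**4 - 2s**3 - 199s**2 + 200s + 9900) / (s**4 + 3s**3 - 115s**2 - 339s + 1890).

(s**2 - s - 110)/(s**2 + 4s - 21)

Apply the Euclidean algorithm:
  s**4 - 2s**3 - 199s**2 + 200s + 9900 = (s**4 + 3s**3 - 115s**2 - 339s + 1890) + (-5s**3 - 84s**2 + 539s + 8010)
  s**4 + 3s**3 - 115s**2 - 339s + 1890 = (-(1/5)s + 69/25)(-5s**3 - 84s**2 + 539s + 8010) + ((5616/25)s**2 - (5616/25)s - 101088/5)
  -5s**3 - 84s**2 + 539s + 8010 = (-(125/5616)s - 2225/5616)((5616/25)s**2 - (5616/25)s - 101088/5) + (0)
Last nonzero remainder: (5616/25)s**2 - (5616/25)s - 101088/5. Dividing through by 5616/25 gives the monic gcd s**2 - s - 90.
Cancel s**2 - s - 90 from numerator and denominator to get the reduced form.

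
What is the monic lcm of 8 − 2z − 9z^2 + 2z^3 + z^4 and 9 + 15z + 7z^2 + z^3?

Apply the Euclidean algorithm:
  z^4 + 2z^3 − 9z^2 − 2z + 8 = (z − 5)(z^3 + 7z^2 + 15z + 9) + (11z^2 + 64z + 53)
  z^3 + 7z^2 + 15z + 9 = ((1/11)z + 13/121)(11z^2 + 64z + 53) + ((400/121)z + 400/121)
  11z^2 + 64z + 53 = ((1331/400)z + 6413/400)((400/121)z + 400/121) + (0)
Last nonzero remainder: (400/121)z + 400/121. Dividing through by 400/121 gives the monic gcd z + 1.
Then lcm(f, g) = f·g / gcd(f, g); expanding and making the result monic gives the answer.

72 + 30z − 85z^2 − 38z^3 + 12z^4 + 8z^5 + z^6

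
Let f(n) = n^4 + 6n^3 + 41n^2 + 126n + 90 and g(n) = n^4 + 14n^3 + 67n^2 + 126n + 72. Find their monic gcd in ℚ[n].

n^2 + 4n + 3

Apply the Euclidean algorithm:
  n^4 + 6n^3 + 41n^2 + 126n + 90 = (n^4 + 14n^3 + 67n^2 + 126n + 72) + (-8n^3 - 26n^2 + 18)
  n^4 + 14n^3 + 67n^2 + 126n + 72 = (-(1/8)n - 43/32)(-8n^3 - 26n^2 + 18) + ((513/16)n^2 + (513/4)n + 1539/16)
  -8n^3 - 26n^2 + 18 = (-(128/513)n + 32/171)((513/16)n^2 + (513/4)n + 1539/16) + (0)
Last nonzero remainder: (513/16)n^2 + (513/4)n + 1539/16. Dividing through by 513/16 gives the monic gcd n^2 + 4n + 3.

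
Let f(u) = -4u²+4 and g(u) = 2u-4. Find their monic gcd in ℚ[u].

1

By polynomial division,
  -4u²+4 = (-2u-4)(2u-4) + (-12)
  2u-4 = (-(1/6)u+1/3)(-12) + (0)
The last nonzero remainder is the constant -12, so the polynomials are coprime and gcd = 1.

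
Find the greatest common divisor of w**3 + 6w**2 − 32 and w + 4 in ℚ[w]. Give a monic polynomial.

By polynomial division,
  w**3 + 6w**2 − 32 = (w**2 + 2w − 8)(w + 4) + (0)
The last nonzero remainder w + 4 is already monic.

w + 4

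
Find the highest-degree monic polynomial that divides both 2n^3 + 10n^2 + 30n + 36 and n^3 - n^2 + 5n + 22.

By polynomial division,
  2n^3 + 10n^2 + 30n + 36 = (2)(n^3 - n^2 + 5n + 22) + (12n^2 + 20n - 8)
  n^3 - n^2 + 5n + 22 = ((1/12)n - 2/9)(12n^2 + 20n - 8) + ((91/9)n + 182/9)
  12n^2 + 20n - 8 = ((108/91)n - 36/91)((91/9)n + 182/9) + (0)
Last nonzero remainder: (91/9)n + 182/9. Dividing through by 91/9 gives the monic gcd n + 2.

n + 2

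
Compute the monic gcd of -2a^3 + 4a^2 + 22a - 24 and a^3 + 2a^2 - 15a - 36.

a^2 - a - 12

Euclidean algorithm in ℚ[a]:
  -2a^3 + 4a^2 + 22a - 24 = (-2)(a^3 + 2a^2 - 15a - 36) + (8a^2 - 8a - 96)
  a^3 + 2a^2 - 15a - 36 = ((1/8)a + 3/8)(8a^2 - 8a - 96) + (0)
Last nonzero remainder: 8a^2 - 8a - 96. Dividing through by 8 gives the monic gcd a^2 - a - 12.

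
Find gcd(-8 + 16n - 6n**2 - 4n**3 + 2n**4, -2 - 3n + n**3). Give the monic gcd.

Repeated division with remainder:
  2n**4 - 4n**3 - 6n**2 + 16n - 8 = (2n - 4)(n**3 - 3n - 2) + (8n - 16)
  n**3 - 3n - 2 = ((1/8)n**2 + (1/4)n + 1/8)(8n - 16) + (0)
Last nonzero remainder: 8n - 16. Dividing through by 8 gives the monic gcd n - 2.

-2 + n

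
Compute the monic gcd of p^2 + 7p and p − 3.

Euclidean algorithm in ℚ[p]:
  p^2 + 7p = (p + 10)(p − 3) + (30)
  p − 3 = ((1/30)p − 1/10)(30) + (0)
The last nonzero remainder is the constant 30, so the polynomials are coprime and gcd = 1.

1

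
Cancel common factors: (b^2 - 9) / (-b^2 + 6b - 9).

Repeated division with remainder:
  b^2 - 9 = (-1)(-b^2 + 6b - 9) + (6b - 18)
  -b^2 + 6b - 9 = (-(1/6)b + 1/2)(6b - 18) + (0)
Last nonzero remainder: 6b - 18. Dividing through by 6 gives the monic gcd b - 3.
Cancel b - 3 from numerator and denominator to get the reduced form.

(-b - 3)/(b - 3)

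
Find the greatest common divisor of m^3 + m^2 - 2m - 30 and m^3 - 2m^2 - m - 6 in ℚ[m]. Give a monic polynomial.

Euclidean algorithm in ℚ[m]:
  m^3 + m^2 - 2m - 30 = (m^3 - 2m^2 - m - 6) + (3m^2 - m - 24)
  m^3 - 2m^2 - m - 6 = ((1/3)m - 5/9)(3m^2 - m - 24) + ((58/9)m - 58/3)
  3m^2 - m - 24 = ((27/58)m + 36/29)((58/9)m - 58/3) + (0)
Last nonzero remainder: (58/9)m - 58/3. Dividing through by 58/9 gives the monic gcd m - 3.

m - 3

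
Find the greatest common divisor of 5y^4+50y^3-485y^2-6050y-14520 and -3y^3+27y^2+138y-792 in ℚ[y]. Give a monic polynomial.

y^2-5y-66

Apply the Euclidean algorithm:
  5y^4+50y^3-485y^2-6050y-14520 = (-(5/3)y-95/3)(-3y^3+27y^2+138y-792) + (600y^2-3000y-39600)
  -3y^3+27y^2+138y-792 = (-(1/200)y+1/50)(600y^2-3000y-39600) + (0)
Last nonzero remainder: 600y^2-3000y-39600. Dividing through by 600 gives the monic gcd y^2-5y-66.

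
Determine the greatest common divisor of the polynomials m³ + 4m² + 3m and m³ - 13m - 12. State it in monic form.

m² + 4m + 3

By polynomial division,
  m³ + 4m² + 3m = (m³ - 13m - 12) + (4m² + 16m + 12)
  m³ - 13m - 12 = ((1/4)m - 1)(4m² + 16m + 12) + (0)
Last nonzero remainder: 4m² + 16m + 12. Dividing through by 4 gives the monic gcd m² + 4m + 3.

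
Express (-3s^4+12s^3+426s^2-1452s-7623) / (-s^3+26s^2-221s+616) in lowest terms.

By polynomial division,
  -3s^4+12s^3+426s^2-1452s-7623 = (3s+66)(-s^3+26s^2-221s+616) + (-627s^2+11286s-48279)
  -s^3+26s^2-221s+616 = ((1/627)s-8/627)(-627s^2+11286s-48279) + (0)
Last nonzero remainder: -627s^2+11286s-48279. Dividing through by -627 gives the monic gcd s^2-18s+77.
Cancel s^2-18s+77 from numerator and denominator to get the reduced form.

(3s^2+42s+99)/(s-8)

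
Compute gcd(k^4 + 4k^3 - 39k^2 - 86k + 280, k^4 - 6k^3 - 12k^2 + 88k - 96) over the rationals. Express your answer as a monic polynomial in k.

k^2 + 2k - 8

Euclidean algorithm in ℚ[k]:
  k^4 + 4k^3 - 39k^2 - 86k + 280 = (k^4 - 6k^3 - 12k^2 + 88k - 96) + (10k^3 - 27k^2 - 174k + 376)
  k^4 - 6k^3 - 12k^2 + 88k - 96 = ((1/10)k - 33/100)(10k^3 - 27k^2 - 174k + 376) + (-(351/100)k^2 - (351/50)k + 702/25)
  10k^3 - 27k^2 - 174k + 376 = (-(1000/351)k + 4700/351)(-(351/100)k^2 - (351/50)k + 702/25) + (0)
Last nonzero remainder: -(351/100)k^2 - (351/50)k + 702/25. Dividing through by -351/100 gives the monic gcd k^2 + 2k - 8.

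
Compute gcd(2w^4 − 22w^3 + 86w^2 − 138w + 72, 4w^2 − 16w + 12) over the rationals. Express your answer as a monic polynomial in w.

w^2 − 4w + 3

Apply the Euclidean algorithm:
  2w^4 − 22w^3 + 86w^2 − 138w + 72 = ((1/2)w^2 − (7/2)w + 6)(4w^2 − 16w + 12) + (0)
Last nonzero remainder: 4w^2 − 16w + 12. Dividing through by 4 gives the monic gcd w^2 − 4w + 3.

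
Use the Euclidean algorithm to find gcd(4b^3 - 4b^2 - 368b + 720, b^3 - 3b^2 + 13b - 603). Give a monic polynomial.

b - 9

Euclidean algorithm in ℚ[b]:
  4b^3 - 4b^2 - 368b + 720 = (4)(b^3 - 3b^2 + 13b - 603) + (8b^2 - 420b + 3132)
  b^3 - 3b^2 + 13b - 603 = ((1/8)b + 99/16)(8b^2 - 420b + 3132) + ((8881/4)b - 79929/4)
  8b^2 - 420b + 3132 = ((32/8881)b - 1392/8881)((8881/4)b - 79929/4) + (0)
Last nonzero remainder: (8881/4)b - 79929/4. Dividing through by 8881/4 gives the monic gcd b - 9.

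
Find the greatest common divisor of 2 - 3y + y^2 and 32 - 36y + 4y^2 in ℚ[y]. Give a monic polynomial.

Euclidean algorithm in ℚ[y]:
  y^2 - 3y + 2 = (1/4)(4y^2 - 36y + 32) + (6y - 6)
  4y^2 - 36y + 32 = ((2/3)y - 16/3)(6y - 6) + (0)
Last nonzero remainder: 6y - 6. Dividing through by 6 gives the monic gcd y - 1.

-1 + y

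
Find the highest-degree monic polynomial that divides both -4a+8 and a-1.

Apply the Euclidean algorithm:
  -4a+8 = (-4)(a-1) + (4)
  a-1 = ((1/4)a-1/4)(4) + (0)
The last nonzero remainder is the constant 4, so the polynomials are coprime and gcd = 1.

1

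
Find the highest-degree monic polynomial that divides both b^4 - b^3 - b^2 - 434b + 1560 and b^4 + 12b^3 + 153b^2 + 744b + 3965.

b^2 + 9b + 65

By polynomial division,
  b^4 - b^3 - b^2 - 434b + 1560 = (b^4 + 12b^3 + 153b^2 + 744b + 3965) + (-13b^3 - 154b^2 - 1178b - 2405)
  b^4 + 12b^3 + 153b^2 + 744b + 3965 = (-(1/13)b - 2/169)(-13b^3 - 154b^2 - 1178b - 2405) + ((10235/169)b^2 + (92115/169)b + 51175/13)
  -13b^3 - 154b^2 - 1178b - 2405 = (-(2197/10235)b - 6253/10235)((10235/169)b^2 + (92115/169)b + 51175/13) + (0)
Last nonzero remainder: (10235/169)b^2 + (92115/169)b + 51175/13. Dividing through by 10235/169 gives the monic gcd b^2 + 9b + 65.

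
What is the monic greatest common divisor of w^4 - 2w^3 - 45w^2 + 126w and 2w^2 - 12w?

w^2 - 6w

Repeated division with remainder:
  w^4 - 2w^3 - 45w^2 + 126w = ((1/2)w^2 + 2w - 21/2)(2w^2 - 12w) + (0)
Last nonzero remainder: 2w^2 - 12w. Dividing through by 2 gives the monic gcd w^2 - 6w.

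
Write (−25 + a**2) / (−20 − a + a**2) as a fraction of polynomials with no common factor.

(5 + a)/(4 + a)

Apply the Euclidean algorithm:
  a**2 − 25 = (a**2 − a − 20) + (a − 5)
  a**2 − a − 20 = (a + 4)(a − 5) + (0)
The last nonzero remainder a − 5 is already monic.
Cancel a − 5 from numerator and denominator to get the reduced form.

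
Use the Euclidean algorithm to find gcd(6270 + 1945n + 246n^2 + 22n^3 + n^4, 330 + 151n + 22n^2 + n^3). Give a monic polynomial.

66 + 17n + n^2

Euclidean algorithm in ℚ[n]:
  n^4 + 22n^3 + 246n^2 + 1945n + 6270 = (n)(n^3 + 22n^2 + 151n + 330) + (95n^2 + 1615n + 6270)
  n^3 + 22n^2 + 151n + 330 = ((1/95)n + 1/19)(95n^2 + 1615n + 6270) + (0)
Last nonzero remainder: 95n^2 + 1615n + 6270. Dividing through by 95 gives the monic gcd n^2 + 17n + 66.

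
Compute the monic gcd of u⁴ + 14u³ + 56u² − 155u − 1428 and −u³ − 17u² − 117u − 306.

u² + 11u + 51

Apply the Euclidean algorithm:
  u⁴ + 14u³ + 56u² − 155u − 1428 = (−u + 3)(−u³ − 17u² − 117u − 306) + (−10u² − 110u − 510)
  −u³ − 17u² − 117u − 306 = ((1/10)u + 3/5)(−10u² − 110u − 510) + (0)
Last nonzero remainder: −10u² − 110u − 510. Dividing through by −10 gives the monic gcd u² + 11u + 51.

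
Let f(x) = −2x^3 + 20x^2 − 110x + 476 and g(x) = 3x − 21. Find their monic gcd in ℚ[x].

x − 7

Repeated division with remainder:
  −2x^3 + 20x^2 − 110x + 476 = (−(2/3)x^2 + 2x − 68/3)(3x − 21) + (0)
Last nonzero remainder: 3x − 21. Dividing through by 3 gives the monic gcd x − 7.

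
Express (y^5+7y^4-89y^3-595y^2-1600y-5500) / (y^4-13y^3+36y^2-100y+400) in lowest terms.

(y^2+16y+55)/(y-4)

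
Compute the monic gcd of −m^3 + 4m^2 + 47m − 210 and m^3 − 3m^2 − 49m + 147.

Apply the Euclidean algorithm:
  −m^3 + 4m^2 + 47m − 210 = (−1)(m^3 − 3m^2 − 49m + 147) + (m^2 − 2m − 63)
  m^3 − 3m^2 − 49m + 147 = (m − 1)(m^2 − 2m − 63) + (12m + 84)
  m^2 − 2m − 63 = ((1/12)m − 3/4)(12m + 84) + (0)
Last nonzero remainder: 12m + 84. Dividing through by 12 gives the monic gcd m + 7.

m + 7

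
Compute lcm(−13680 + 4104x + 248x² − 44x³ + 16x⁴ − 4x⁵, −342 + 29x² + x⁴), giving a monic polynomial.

10260 + 342x − 1212x² − 29x³ − x⁴ − x⁵ + x⁶

Repeated division with remainder:
  −4x⁵ + 16x⁴ − 44x³ + 248x² + 4104x − 13680 = (−4x + 16)(x⁴ + 29x² − 342) + (72x³ − 216x² + 2736x − 8208)
  x⁴ + 29x² − 342 = ((1/72)x + 1/24)(72x³ − 216x² + 2736x − 8208) + (0)
Last nonzero remainder: 72x³ − 216x² + 2736x − 8208. Dividing through by 72 gives the monic gcd x³ − 3x² + 38x − 114.
Then lcm(f, g) = f·g / gcd(f, g); expanding and making the result monic gives the answer.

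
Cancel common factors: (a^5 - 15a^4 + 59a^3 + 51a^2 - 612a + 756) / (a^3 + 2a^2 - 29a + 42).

(a^3 - 10a^2 + 3a + 126)/(a + 7)

Apply the Euclidean algorithm:
  a^5 - 15a^4 + 59a^3 + 51a^2 - 612a + 756 = (a^2 - 17a + 122)(a^3 + 2a^2 - 29a + 42) + (-728a^2 + 3640a - 4368)
  a^3 + 2a^2 - 29a + 42 = (-(1/728)a - 1/104)(-728a^2 + 3640a - 4368) + (0)
Last nonzero remainder: -728a^2 + 3640a - 4368. Dividing through by -728 gives the monic gcd a^2 - 5a + 6.
Cancel a^2 - 5a + 6 from numerator and denominator to get the reduced form.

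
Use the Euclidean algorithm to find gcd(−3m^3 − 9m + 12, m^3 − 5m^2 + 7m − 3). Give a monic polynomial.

m − 1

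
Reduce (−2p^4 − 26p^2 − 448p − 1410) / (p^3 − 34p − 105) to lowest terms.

(−2p^2 + 14p − 94)/(p − 7)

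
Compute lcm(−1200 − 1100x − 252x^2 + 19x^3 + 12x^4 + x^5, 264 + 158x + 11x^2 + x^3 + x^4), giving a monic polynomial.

Euclidean algorithm in ℚ[x]:
  x^5 + 12x^4 + 19x^3 − 252x^2 − 1100x − 1200 = (x + 11)(x^4 + x^3 + 11x^2 + 158x + 264) + (−3x^3 − 531x^2 − 3102x − 4104)
  x^4 + x^3 + 11x^2 + 158x + 264 = (−(1/3)x + 176/3)(−3x^3 − 531x^2 − 3102x − 4104) + (30129x^2 + 180774x + 241032)
  −3x^3 − 531x^2 − 3102x − 4104 = (−(1/10043)x − 171/10043)(30129x^2 + 180774x + 241032) + (0)
Last nonzero remainder: 30129x^2 + 180774x + 241032. Dividing through by 30129 gives the monic gcd x^2 + 6x + 8.
Then lcm(f, g) = f·g / gcd(f, g); expanding and making the result monic gives the answer.

−39600 − 30300x − 4016x^2 + 787x^3 + 49x^4 − 8x^5 + 7x^6 + x^7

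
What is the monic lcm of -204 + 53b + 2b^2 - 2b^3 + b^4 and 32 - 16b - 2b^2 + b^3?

-1632 + 1648b - 506b^2 + 25b^3 + 22b^4 - 8b^5 + b^6

Repeated division with remainder:
  b^4 - 2b^3 + 2b^2 + 53b - 204 = (b)(b^3 - 2b^2 - 16b + 32) + (18b^2 + 21b - 204)
  b^3 - 2b^2 - 16b + 32 = ((1/18)b - 19/108)(18b^2 + 21b - 204) + (-(35/36)b - 35/9)
  18b^2 + 21b - 204 = (-(648/35)b + 1836/35)(-(35/36)b - 35/9) + (0)
Last nonzero remainder: -(35/36)b - 35/9. Dividing through by -35/36 gives the monic gcd b + 4.
Then lcm(f, g) = f·g / gcd(f, g); expanding and making the result monic gives the answer.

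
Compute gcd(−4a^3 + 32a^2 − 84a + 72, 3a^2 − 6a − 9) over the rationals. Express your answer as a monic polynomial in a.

By polynomial division,
  −4a^3 + 32a^2 − 84a + 72 = (−(4/3)a + 8)(3a^2 − 6a − 9) + (−48a + 144)
  3a^2 − 6a − 9 = (−(1/16)a − 1/16)(−48a + 144) + (0)
Last nonzero remainder: −48a + 144. Dividing through by −48 gives the monic gcd a − 3.

a − 3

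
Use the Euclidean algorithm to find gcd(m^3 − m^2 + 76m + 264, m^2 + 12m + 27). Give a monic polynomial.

m + 3

By polynomial division,
  m^3 − m^2 + 76m + 264 = (m − 13)(m^2 + 12m + 27) + (205m + 615)
  m^2 + 12m + 27 = ((1/205)m + 9/205)(205m + 615) + (0)
Last nonzero remainder: 205m + 615. Dividing through by 205 gives the monic gcd m + 3.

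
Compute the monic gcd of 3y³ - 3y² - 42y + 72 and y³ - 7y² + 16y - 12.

y² - 5y + 6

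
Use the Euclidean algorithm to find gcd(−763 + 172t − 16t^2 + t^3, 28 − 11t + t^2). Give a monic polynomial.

−7 + t

Repeated division with remainder:
  t^3 − 16t^2 + 172t − 763 = (t − 5)(t^2 − 11t + 28) + (89t − 623)
  t^2 − 11t + 28 = ((1/89)t − 4/89)(89t − 623) + (0)
Last nonzero remainder: 89t − 623. Dividing through by 89 gives the monic gcd t − 7.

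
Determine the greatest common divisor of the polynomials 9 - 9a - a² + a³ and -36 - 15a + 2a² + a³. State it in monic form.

By polynomial division,
  a³ - a² - 9a + 9 = (a³ + 2a² - 15a - 36) + (-3a² + 6a + 45)
  a³ + 2a² - 15a - 36 = (-(1/3)a - 4/3)(-3a² + 6a + 45) + (8a + 24)
  -3a² + 6a + 45 = (-(3/8)a + 15/8)(8a + 24) + (0)
Last nonzero remainder: 8a + 24. Dividing through by 8 gives the monic gcd a + 3.

3 + a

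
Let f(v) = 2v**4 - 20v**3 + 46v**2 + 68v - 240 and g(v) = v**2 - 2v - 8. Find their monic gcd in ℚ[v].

v**2 - 2v - 8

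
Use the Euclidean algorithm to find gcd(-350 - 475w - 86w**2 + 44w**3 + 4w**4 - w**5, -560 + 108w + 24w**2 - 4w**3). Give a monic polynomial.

By polynomial division,
  -w**5 + 4w**4 + 44w**3 - 86w**2 - 475w - 350 = ((1/4)w**2 + (1/2)w - 5/4)(-4w**3 + 24w**2 + 108w - 560) + (30w**2 - 60w - 1050)
  -4w**3 + 24w**2 + 108w - 560 = (-(2/15)w + 8/15)(30w**2 - 60w - 1050) + (0)
Last nonzero remainder: 30w**2 - 60w - 1050. Dividing through by 30 gives the monic gcd w**2 - 2w - 35.

-35 - 2w + w**2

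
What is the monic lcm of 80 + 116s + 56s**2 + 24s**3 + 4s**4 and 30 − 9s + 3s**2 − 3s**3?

Repeated division with remainder:
  4s**4 + 24s**3 + 56s**2 + 116s + 80 = (−(4/3)s − 28/3)(−3s**3 + 3s**2 − 9s + 30) + (72s**2 + 72s + 360)
  −3s**3 + 3s**2 − 9s + 30 = (−(1/24)s + 1/12)(72s**2 + 72s + 360) + (0)
Last nonzero remainder: 72s**2 + 72s + 360. Dividing through by 72 gives the monic gcd s**2 + s + 5.
Then lcm(f, g) = f·g / gcd(f, g); expanding and making the result monic gives the answer.

−40 − 38s + s**2 + 2s**3 + 4s**4 + s**5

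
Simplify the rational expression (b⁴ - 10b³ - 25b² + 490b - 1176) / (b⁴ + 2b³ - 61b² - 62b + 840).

(b - 7)/(b + 5)

Repeated division with remainder:
  b⁴ - 10b³ - 25b² + 490b - 1176 = (b⁴ + 2b³ - 61b² - 62b + 840) + (-12b³ + 36b² + 552b - 2016)
  b⁴ + 2b³ - 61b² - 62b + 840 = (-(1/12)b - 5/12)(-12b³ + 36b² + 552b - 2016) + (0)
Last nonzero remainder: -12b³ + 36b² + 552b - 2016. Dividing through by -12 gives the monic gcd b³ - 3b² - 46b + 168.
Cancel b³ - 3b² - 46b + 168 from numerator and denominator to get the reduced form.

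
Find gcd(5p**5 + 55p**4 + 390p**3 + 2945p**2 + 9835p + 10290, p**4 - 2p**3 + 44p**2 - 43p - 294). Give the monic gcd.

Repeated division with remainder:
  5p**5 + 55p**4 + 390p**3 + 2945p**2 + 9835p + 10290 = (5p + 65)(p**4 - 2p**3 + 44p**2 - 43p - 294) + (300p**3 + 300p**2 + 14100p + 29400)
  p**4 - 2p**3 + 44p**2 - 43p - 294 = ((1/300)p - 1/100)(300p**3 + 300p**2 + 14100p + 29400) + (0)
Last nonzero remainder: 300p**3 + 300p**2 + 14100p + 29400. Dividing through by 300 gives the monic gcd p**3 + p**2 + 47p + 98.

p**3 + p**2 + 47p + 98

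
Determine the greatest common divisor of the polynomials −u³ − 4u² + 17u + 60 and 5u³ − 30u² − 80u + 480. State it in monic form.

By polynomial division,
  −u³ − 4u² + 17u + 60 = (−1/5)(5u³ − 30u² − 80u + 480) + (−10u² + u + 156)
  5u³ − 30u² − 80u + 480 = (−(1/2)u + 59/20)(−10u² + u + 156) + (−(99/20)u + 99/5)
  −10u² + u + 156 = ((200/99)u + 260/33)(−(99/20)u + 99/5) + (0)
Last nonzero remainder: −(99/20)u + 99/5. Dividing through by −99/20 gives the monic gcd u − 4.

u − 4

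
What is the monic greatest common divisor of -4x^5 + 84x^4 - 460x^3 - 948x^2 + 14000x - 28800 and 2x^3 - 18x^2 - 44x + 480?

x^2 - 3x - 40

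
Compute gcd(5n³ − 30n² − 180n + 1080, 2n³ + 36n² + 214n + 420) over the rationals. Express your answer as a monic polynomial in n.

n + 6

By polynomial division,
  5n³ − 30n² − 180n + 1080 = (5/2)(2n³ + 36n² + 214n + 420) + (−120n² − 715n + 30)
  2n³ + 36n² + 214n + 420 = (−(1/60)n − 289/1440)(−120n² − 715n + 30) + ((20449/288)n + 20449/48)
  −120n² − 715n + 30 = (−(34560/20449)n + 1440/20449)((20449/288)n + 20449/48) + (0)
Last nonzero remainder: (20449/288)n + 20449/48. Dividing through by 20449/288 gives the monic gcd n + 6.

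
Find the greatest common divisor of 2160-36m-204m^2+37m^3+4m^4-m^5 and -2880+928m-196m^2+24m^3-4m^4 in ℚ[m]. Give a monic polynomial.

20-7m+m^2

By polynomial division,
  -m^5+4m^4+37m^3-204m^2-36m+2160 = ((1/4)m+1/2)(-4m^4+24m^3-196m^2+928m-2880) + (74m^3-338m^2+220m+3600)
  -4m^4+24m^3-196m^2+928m-2880 = (-(2/37)m+106/1369)(74m^3-338m^2+220m+3600) + (-(216216/1369)m^2+(1513512/1369)m-4324320/1369)
  74m^3-338m^2+220m+3600 = (-(50653/108108)m-6845/6006)(-(216216/1369)m^2+(1513512/1369)m-4324320/1369) + (0)
Last nonzero remainder: -(216216/1369)m^2+(1513512/1369)m-4324320/1369. Dividing through by -216216/1369 gives the monic gcd m^2-7m+20.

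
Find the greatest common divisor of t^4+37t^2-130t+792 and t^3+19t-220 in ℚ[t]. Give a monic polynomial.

t^2+5t+44

Repeated division with remainder:
  t^4+37t^2-130t+792 = (t)(t^3+19t-220) + (18t^2+90t+792)
  t^3+19t-220 = ((1/18)t-5/18)(18t^2+90t+792) + (0)
Last nonzero remainder: 18t^2+90t+792. Dividing through by 18 gives the monic gcd t^2+5t+44.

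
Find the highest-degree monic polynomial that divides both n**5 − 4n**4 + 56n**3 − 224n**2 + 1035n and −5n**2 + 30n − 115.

By polynomial division,
  n**5 − 4n**4 + 56n**3 − 224n**2 + 1035n = (−(1/5)n**3 − (2/5)n**2 − 9n)(−5n**2 + 30n − 115) + (0)
Last nonzero remainder: −5n**2 + 30n − 115. Dividing through by −5 gives the monic gcd n**2 − 6n + 23.

n**2 − 6n + 23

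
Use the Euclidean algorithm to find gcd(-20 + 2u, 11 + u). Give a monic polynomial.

1

By polynomial division,
  2u - 20 = (2)(u + 11) + (-42)
  u + 11 = (-(1/42)u - 11/42)(-42) + (0)
The last nonzero remainder is the constant -42, so the polynomials are coprime and gcd = 1.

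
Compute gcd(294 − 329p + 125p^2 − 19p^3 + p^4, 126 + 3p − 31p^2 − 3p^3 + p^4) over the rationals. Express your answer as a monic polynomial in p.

14 − 9p + p^2

Euclidean algorithm in ℚ[p]:
  p^4 − 19p^3 + 125p^2 − 329p + 294 = (p^4 − 3p^3 − 31p^2 + 3p + 126) + (−16p^3 + 156p^2 − 332p + 168)
  p^4 − 3p^3 − 31p^2 + 3p + 126 = (−(1/16)p − 27/64)(−16p^3 + 156p^2 − 332p + 168) + ((225/16)p^2 − (2025/16)p + 1575/8)
  −16p^3 + 156p^2 − 332p + 168 = (−(256/225)p + 64/75)((225/16)p^2 − (2025/16)p + 1575/8) + (0)
Last nonzero remainder: (225/16)p^2 − (2025/16)p + 1575/8. Dividing through by 225/16 gives the monic gcd p^2 − 9p + 14.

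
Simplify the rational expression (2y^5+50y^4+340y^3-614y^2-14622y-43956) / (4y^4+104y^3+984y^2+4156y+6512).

(y^2+3y-54)/(2y+8)

By polynomial division,
  2y^5+50y^4+340y^3-614y^2-14622y-43956 = ((1/2)y-1/2)(4y^4+104y^3+984y^2+4156y+6512) + (-100y^3-2200y^2-15800y-40700)
  4y^4+104y^3+984y^2+4156y+6512 = (-(1/25)y-4/25)(-100y^3-2200y^2-15800y-40700) + (0)
Last nonzero remainder: -100y^3-2200y^2-15800y-40700. Dividing through by -100 gives the monic gcd y^3+22y^2+158y+407.
Cancel y^3+22y^2+158y+407 from numerator and denominator to get the reduced form.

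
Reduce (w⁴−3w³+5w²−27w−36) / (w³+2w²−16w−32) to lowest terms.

(w³+w²+9w+9)/(w²+6w+8)

By polynomial division,
  w⁴−3w³+5w²−27w−36 = (w−5)(w³+2w²−16w−32) + (31w²−75w−196)
  w³+2w²−16w−32 = ((1/31)w+137/961)(31w²−75w−196) + ((975/961)w−3900/961)
  31w²−75w−196 = ((29791/975)w+47089/975)((975/961)w−3900/961) + (0)
Last nonzero remainder: (975/961)w−3900/961. Dividing through by 975/961 gives the monic gcd w−4.
Cancel w−4 from numerator and denominator to get the reduced form.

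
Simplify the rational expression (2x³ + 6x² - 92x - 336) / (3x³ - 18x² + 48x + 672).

Euclidean algorithm in ℚ[x]:
  2x³ + 6x² - 92x - 336 = (2/3)(3x³ - 18x² + 48x + 672) + (18x² - 124x - 784)
  3x³ - 18x² + 48x + 672 = ((1/6)x + 4/27)(18x² - 124x - 784) + ((5320/27)x + 21280/27)
  18x² - 124x - 784 = ((243/2660)x - 189/190)((5320/27)x + 21280/27) + (0)
Last nonzero remainder: (5320/27)x + 21280/27. Dividing through by 5320/27 gives the monic gcd x + 4.
Cancel x + 4 from numerator and denominator to get the reduced form.

(2x² - 2x - 84)/(3x² - 30x + 168)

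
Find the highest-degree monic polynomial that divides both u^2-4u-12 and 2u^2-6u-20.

Apply the Euclidean algorithm:
  u^2-4u-12 = (1/2)(2u^2-6u-20) + (-u-2)
  2u^2-6u-20 = (-2u+10)(-u-2) + (0)
Last nonzero remainder: -u-2. Dividing through by -1 gives the monic gcd u+2.

u+2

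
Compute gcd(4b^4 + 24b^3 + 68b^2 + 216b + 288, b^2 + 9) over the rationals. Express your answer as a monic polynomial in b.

b^2 + 9

Apply the Euclidean algorithm:
  4b^4 + 24b^3 + 68b^2 + 216b + 288 = (4b^2 + 24b + 32)(b^2 + 9) + (0)
The last nonzero remainder b^2 + 9 is already monic.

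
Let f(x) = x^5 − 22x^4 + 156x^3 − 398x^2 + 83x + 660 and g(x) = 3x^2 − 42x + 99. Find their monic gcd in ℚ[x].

Apply the Euclidean algorithm:
  x^5 − 22x^4 + 156x^3 − 398x^2 + 83x + 660 = ((1/3)x^3 − (8/3)x^2 + (11/3)x + 20/3)(3x^2 − 42x + 99) + (0)
Last nonzero remainder: 3x^2 − 42x + 99. Dividing through by 3 gives the monic gcd x^2 − 14x + 33.

x^2 − 14x + 33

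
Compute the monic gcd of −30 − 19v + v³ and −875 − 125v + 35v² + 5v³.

−5 + v

Apply the Euclidean algorithm:
  v³ − 19v − 30 = (1/5)(5v³ + 35v² − 125v − 875) + (−7v² + 6v + 145)
  5v³ + 35v² − 125v − 875 = (−(5/7)v − 275/49)(−7v² + 6v + 145) + ((600/49)v − 3000/49)
  −7v² + 6v + 145 = (−(343/600)v − 1421/600)((600/49)v − 3000/49) + (0)
Last nonzero remainder: (600/49)v − 3000/49. Dividing through by 600/49 gives the monic gcd v − 5.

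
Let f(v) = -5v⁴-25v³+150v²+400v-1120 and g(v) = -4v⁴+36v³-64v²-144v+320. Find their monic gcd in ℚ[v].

v²-6v+8

Apply the Euclidean algorithm:
  -5v⁴-25v³+150v²+400v-1120 = (5/4)(-4v⁴+36v³-64v²-144v+320) + (-70v³+230v²+580v-1520)
  -4v⁴+36v³-64v²-144v+320 = ((2/35)v-16/49)(-70v³+230v²+580v-1520) + (-(1080/49)v²+(6480/49)v-8640/49)
  -70v³+230v²+580v-1520 = ((343/108)v+931/108)(-(1080/49)v²+(6480/49)v-8640/49) + (0)
Last nonzero remainder: -(1080/49)v²+(6480/49)v-8640/49. Dividing through by -1080/49 gives the monic gcd v²-6v+8.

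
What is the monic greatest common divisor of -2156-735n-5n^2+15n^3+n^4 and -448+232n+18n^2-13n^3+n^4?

-28-3n+n^2

Euclidean algorithm in ℚ[n]:
  n^4+15n^3-5n^2-735n-2156 = (n^4-13n^3+18n^2+232n-448) + (28n^3-23n^2-967n-1708)
  n^4-13n^3+18n^2+232n-448 = ((1/28)n-341/784)(28n^3-23n^2-967n-1708) + ((33345/784)n^2-(100035/784)n-33345/28)
  28n^3-23n^2-967n-1708 = ((21952/33345)n+47824/33345)((33345/784)n^2-(100035/784)n-33345/28) + (0)
Last nonzero remainder: (33345/784)n^2-(100035/784)n-33345/28. Dividing through by 33345/784 gives the monic gcd n^2-3n-28.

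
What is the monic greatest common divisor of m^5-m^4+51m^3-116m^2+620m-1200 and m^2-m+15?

m^2-m+15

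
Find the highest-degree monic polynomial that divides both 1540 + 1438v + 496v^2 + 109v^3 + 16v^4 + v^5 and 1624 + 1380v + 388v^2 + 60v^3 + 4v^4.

Repeated division with remainder:
  v^5 + 16v^4 + 109v^3 + 496v^2 + 1438v + 1540 = ((1/4)v + 1/4)(4v^4 + 60v^3 + 388v^2 + 1380v + 1624) + (-3v^3 + 54v^2 + 687v + 1134)
  4v^4 + 60v^3 + 388v^2 + 1380v + 1624 = (-(4/3)v - 44)(-3v^3 + 54v^2 + 687v + 1134) + (3680v^2 + 33120v + 51520)
  -3v^3 + 54v^2 + 687v + 1134 = (-(3/3680)v + 81/3680)(3680v^2 + 33120v + 51520) + (0)
Last nonzero remainder: 3680v^2 + 33120v + 51520. Dividing through by 3680 gives the monic gcd v^2 + 9v + 14.

14 + 9v + v^2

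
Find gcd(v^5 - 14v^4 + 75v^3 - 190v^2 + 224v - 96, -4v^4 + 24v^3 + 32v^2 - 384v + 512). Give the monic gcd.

v^3 - 10v^2 + 32v - 32

Apply the Euclidean algorithm:
  v^5 - 14v^4 + 75v^3 - 190v^2 + 224v - 96 = (-(1/4)v + 2)(-4v^4 + 24v^3 + 32v^2 - 384v + 512) + (35v^3 - 350v^2 + 1120v - 1120)
  -4v^4 + 24v^3 + 32v^2 - 384v + 512 = (-(4/35)v - 16/35)(35v^3 - 350v^2 + 1120v - 1120) + (0)
Last nonzero remainder: 35v^3 - 350v^2 + 1120v - 1120. Dividing through by 35 gives the monic gcd v^3 - 10v^2 + 32v - 32.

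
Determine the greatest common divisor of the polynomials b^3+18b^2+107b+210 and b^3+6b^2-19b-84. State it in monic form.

By polynomial division,
  b^3+18b^2+107b+210 = (b^3+6b^2-19b-84) + (12b^2+126b+294)
  b^3+6b^2-19b-84 = ((1/12)b-3/8)(12b^2+126b+294) + ((15/4)b+105/4)
  12b^2+126b+294 = ((16/5)b+56/5)((15/4)b+105/4) + (0)
Last nonzero remainder: (15/4)b+105/4. Dividing through by 15/4 gives the monic gcd b+7.

b+7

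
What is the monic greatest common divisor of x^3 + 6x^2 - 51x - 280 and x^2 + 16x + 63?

1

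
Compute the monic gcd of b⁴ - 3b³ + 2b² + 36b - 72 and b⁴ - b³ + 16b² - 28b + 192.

b² - 4b + 12

Apply the Euclidean algorithm:
  b⁴ - 3b³ + 2b² + 36b - 72 = (b⁴ - b³ + 16b² - 28b + 192) + (-2b³ - 14b² + 64b - 264)
  b⁴ - b³ + 16b² - 28b + 192 = (-(1/2)b + 4)(-2b³ - 14b² + 64b - 264) + (104b² - 416b + 1248)
  -2b³ - 14b² + 64b - 264 = (-(1/52)b - 11/52)(104b² - 416b + 1248) + (0)
Last nonzero remainder: 104b² - 416b + 1248. Dividing through by 104 gives the monic gcd b² - 4b + 12.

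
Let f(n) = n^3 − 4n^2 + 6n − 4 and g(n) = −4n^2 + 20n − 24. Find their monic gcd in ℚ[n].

n − 2

Repeated division with remainder:
  n^3 − 4n^2 + 6n − 4 = (−(1/4)n − 1/4)(−4n^2 + 20n − 24) + (5n − 10)
  −4n^2 + 20n − 24 = (−(4/5)n + 12/5)(5n − 10) + (0)
Last nonzero remainder: 5n − 10. Dividing through by 5 gives the monic gcd n − 2.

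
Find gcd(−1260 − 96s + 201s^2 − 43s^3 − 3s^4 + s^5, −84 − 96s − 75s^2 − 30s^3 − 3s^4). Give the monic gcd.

14 + 9s + s^2

Repeated division with remainder:
  s^5 − 3s^4 − 43s^3 + 201s^2 − 96s − 1260 = (−(1/3)s + 13/3)(−3s^4 − 30s^3 − 75s^2 − 96s − 84) + (62s^3 + 494s^2 + 292s − 896)
  −3s^4 − 30s^3 − 75s^2 − 96s − 84 = (−(3/62)s − 189/1922)(62s^3 + 494s^2 + 292s − 896) + (−(11814/961)s^2 − (106326/961)s − 165396/961)
  62s^3 + 494s^2 + 292s − 896 = (−(29791/5907)s + 30752/5907)(−(11814/961)s^2 − (106326/961)s − 165396/961) + (0)
Last nonzero remainder: −(11814/961)s^2 − (106326/961)s − 165396/961. Dividing through by −11814/961 gives the monic gcd s^2 + 9s + 14.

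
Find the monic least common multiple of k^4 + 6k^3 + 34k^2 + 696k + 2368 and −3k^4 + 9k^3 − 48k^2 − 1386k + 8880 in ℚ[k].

k^5 + k^4 + 4k^3 + 526k^2 − 1112k − 11840

Apply the Euclidean algorithm:
  k^4 + 6k^3 + 34k^2 + 696k + 2368 = (−1/3)(−3k^4 + 9k^3 − 48k^2 − 1386k + 8880) + (9k^3 + 18k^2 + 234k + 5328)
  −3k^4 + 9k^3 − 48k^2 − 1386k + 8880 = (−(1/3)k + 5/3)(9k^3 + 18k^2 + 234k + 5328) + (0)
Last nonzero remainder: 9k^3 + 18k^2 + 234k + 5328. Dividing through by 9 gives the monic gcd k^3 + 2k^2 + 26k + 592.
Then lcm(f, g) = f·g / gcd(f, g); expanding and making the result monic gives the answer.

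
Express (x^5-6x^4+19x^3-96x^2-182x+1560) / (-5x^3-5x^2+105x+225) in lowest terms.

Apply the Euclidean algorithm:
  x^5-6x^4+19x^3-96x^2-182x+1560 = (-(1/5)x^2+(7/5)x-47/5)(-5x^3-5x^2+105x+225) + (-245x^2+490x+3675)
  -5x^3-5x^2+105x+225 = ((1/49)x+3/49)(-245x^2+490x+3675) + (0)
Last nonzero remainder: -245x^2+490x+3675. Dividing through by -245 gives the monic gcd x^2-2x-15.
Cancel x^2-2x-15 from numerator and denominator to get the reduced form.

(-x^3+4x^2-26x+104)/(5x+15)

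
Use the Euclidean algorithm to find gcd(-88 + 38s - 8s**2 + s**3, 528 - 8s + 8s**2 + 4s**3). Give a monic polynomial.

Repeated division with remainder:
  s**3 - 8s**2 + 38s - 88 = (1/4)(4s**3 + 8s**2 - 8s + 528) + (-10s**2 + 40s - 220)
  4s**3 + 8s**2 - 8s + 528 = (-(2/5)s - 12/5)(-10s**2 + 40s - 220) + (0)
Last nonzero remainder: -10s**2 + 40s - 220. Dividing through by -10 gives the monic gcd s**2 - 4s + 22.

22 - 4s + s**2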